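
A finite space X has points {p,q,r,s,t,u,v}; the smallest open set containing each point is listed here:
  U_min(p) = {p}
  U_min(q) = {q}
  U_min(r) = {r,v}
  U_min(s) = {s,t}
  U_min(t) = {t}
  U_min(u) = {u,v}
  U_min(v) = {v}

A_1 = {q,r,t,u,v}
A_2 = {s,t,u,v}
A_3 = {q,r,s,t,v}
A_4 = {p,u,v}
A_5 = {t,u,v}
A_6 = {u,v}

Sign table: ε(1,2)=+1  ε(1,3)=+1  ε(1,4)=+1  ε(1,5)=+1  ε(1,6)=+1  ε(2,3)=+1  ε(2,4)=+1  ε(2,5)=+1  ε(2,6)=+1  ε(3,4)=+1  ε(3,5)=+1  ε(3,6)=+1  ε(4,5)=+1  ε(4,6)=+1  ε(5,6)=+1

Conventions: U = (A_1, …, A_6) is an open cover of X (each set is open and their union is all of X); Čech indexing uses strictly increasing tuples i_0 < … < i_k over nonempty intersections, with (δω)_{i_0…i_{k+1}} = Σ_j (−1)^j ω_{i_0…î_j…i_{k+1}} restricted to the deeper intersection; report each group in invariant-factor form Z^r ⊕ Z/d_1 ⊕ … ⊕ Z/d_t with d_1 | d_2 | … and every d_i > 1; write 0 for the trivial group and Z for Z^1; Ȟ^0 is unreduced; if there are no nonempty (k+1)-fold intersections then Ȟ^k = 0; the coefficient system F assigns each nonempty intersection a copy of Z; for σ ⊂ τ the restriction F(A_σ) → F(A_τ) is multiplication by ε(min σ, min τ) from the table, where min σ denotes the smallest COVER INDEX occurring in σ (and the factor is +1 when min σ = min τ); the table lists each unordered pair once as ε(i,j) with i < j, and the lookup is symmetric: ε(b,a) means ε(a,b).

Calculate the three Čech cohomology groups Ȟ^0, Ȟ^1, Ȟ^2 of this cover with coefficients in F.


nerve simplices:
  A12={t,u,v} A13={q,r,t,v} A14={u,v} A15={t,u,v} A16={u,v} A23={s,t,v} A24={u,v} A25={t,u,v} A26={u,v} A34={v} A35={t,v} A36={v} A45={u,v} A46={u,v} A56={u,v}
  A123={t,v} A124={u,v} A125={t,u,v} A126={u,v} A134={v} A135={t,v} A136={v} A145={u,v} A146={u,v} A156={u,v} A234={v} A235={t,v} A236={v} A245={u,v} A246={u,v} A256={u,v} A345={v} A346={v} A356={v} A456={u,v}
  A1234={v} A1235={t,v} A1236={v} A1245={u,v} A1246={u,v} A1256={u,v} A1345={v} A1346={v} A1356={v} A1456={u,v} A2345={v} A2346={v} A2356={v} A2456={u,v} A3456={v}
  A12345={v} A12346={v} A12356={v} A12456={u,v} A13456={v} A23456={v}
  A123456={v}
C dims 6,15,20,15; δ0: rk 5, SNF 1^5; δ1: rk 10, SNF 1^10; δ2: rk 10, SNF 1^10
degree 0: 6−5−0 = 1 → Ȟ^0 ≅ Z
degree 1: 15−10−5 = 0 → Ȟ^1 ≅ 0
degree 2: 20−10−10 = 0 → Ȟ^2 ≅ 0

Ȟ^0 ≅ Z, Ȟ^1 ≅ 0, Ȟ^2 ≅ 0


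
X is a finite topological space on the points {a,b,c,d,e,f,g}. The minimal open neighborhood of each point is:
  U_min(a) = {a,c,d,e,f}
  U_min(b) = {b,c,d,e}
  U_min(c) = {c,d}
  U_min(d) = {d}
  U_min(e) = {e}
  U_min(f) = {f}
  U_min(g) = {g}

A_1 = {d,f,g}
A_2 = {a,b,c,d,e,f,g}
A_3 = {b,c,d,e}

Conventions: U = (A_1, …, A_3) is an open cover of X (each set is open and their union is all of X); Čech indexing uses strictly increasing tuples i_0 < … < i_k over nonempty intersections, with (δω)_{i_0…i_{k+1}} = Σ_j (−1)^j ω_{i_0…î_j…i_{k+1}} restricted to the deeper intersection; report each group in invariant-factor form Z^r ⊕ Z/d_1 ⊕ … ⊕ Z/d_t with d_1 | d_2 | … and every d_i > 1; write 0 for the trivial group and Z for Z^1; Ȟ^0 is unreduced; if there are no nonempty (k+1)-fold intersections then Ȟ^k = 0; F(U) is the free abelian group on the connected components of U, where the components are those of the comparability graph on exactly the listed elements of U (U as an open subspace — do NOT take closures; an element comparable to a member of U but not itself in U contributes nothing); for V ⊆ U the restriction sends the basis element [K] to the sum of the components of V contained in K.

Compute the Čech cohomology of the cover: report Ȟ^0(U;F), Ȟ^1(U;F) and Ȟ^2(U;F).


Ȟ^0 ≅ Z^2,  Ȟ^1 ≅ 0,  Ȟ^2 ≅ 0

intersection data:
  A12={d,f,g} A13={d} A23={b,c,d,e}
  A123={d}
components per intersection:
  A1: {d} {f} {g}
  A2: {a,b,c,d,e,f} {g}
  A3: {b,c,d,e}
  A12: {d} {f} {g}
  A13: {d}
  A23: {b,c,d,e}
  A123: {d}
C dims 6,5,1; δ0: rk 4, SNF 1^4; δ1: rk 1, SNF 1^1
Ȟ^0 = (6 − 4) − 0 = 2, so Ȟ^0 ≅ Z^2
Ȟ^1 = (5 − 1) − 4 = 0, so Ȟ^1 ≅ 0
Ȟ^2 = (1 − 0) − 1 = 0, so Ȟ^2 ≅ 0


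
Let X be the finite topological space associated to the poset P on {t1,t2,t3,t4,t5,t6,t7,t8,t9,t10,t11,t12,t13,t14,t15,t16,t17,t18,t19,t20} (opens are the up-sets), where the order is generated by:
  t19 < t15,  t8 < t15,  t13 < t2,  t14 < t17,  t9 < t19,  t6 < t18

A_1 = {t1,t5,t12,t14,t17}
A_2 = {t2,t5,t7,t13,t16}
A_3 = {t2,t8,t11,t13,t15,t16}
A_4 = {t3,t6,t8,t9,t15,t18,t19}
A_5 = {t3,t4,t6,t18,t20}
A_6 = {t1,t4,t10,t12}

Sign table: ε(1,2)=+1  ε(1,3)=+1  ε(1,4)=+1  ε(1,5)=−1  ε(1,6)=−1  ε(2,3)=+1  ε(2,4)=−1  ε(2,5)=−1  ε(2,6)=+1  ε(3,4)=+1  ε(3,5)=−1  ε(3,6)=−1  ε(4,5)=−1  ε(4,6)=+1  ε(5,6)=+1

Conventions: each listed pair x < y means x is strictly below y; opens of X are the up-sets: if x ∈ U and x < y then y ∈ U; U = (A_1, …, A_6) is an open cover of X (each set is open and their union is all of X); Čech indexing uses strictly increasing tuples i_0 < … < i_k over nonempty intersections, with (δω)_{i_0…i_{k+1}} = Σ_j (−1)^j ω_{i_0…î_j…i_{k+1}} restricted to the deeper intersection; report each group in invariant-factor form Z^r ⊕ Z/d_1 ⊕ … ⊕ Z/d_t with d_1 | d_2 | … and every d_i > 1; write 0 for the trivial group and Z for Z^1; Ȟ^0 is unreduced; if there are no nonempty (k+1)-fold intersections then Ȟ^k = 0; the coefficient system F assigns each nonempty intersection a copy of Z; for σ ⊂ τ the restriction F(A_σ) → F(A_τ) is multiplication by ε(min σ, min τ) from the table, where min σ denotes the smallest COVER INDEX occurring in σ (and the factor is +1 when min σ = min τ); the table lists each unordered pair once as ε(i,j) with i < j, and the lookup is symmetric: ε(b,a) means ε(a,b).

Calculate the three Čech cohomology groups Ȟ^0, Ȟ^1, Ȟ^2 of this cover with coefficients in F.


intersection data:
  A12={t5} A16={t1,t12} A23={t2,t13,t16} A34={t8,t15} A45={t3,t6,t18} A56={t4}
C dims 6,6; δ0: rk 5, SNF 1^5
Ȟ^0 = (6 − 5) − 0 = 1, so Ȟ^0 ≅ Z
Ȟ^1 = (6 − 0) − 5 = 1, so Ȟ^1 ≅ Z
Ȟ^2 = (0 − 0) − 0 = 0, so Ȟ^2 ≅ 0

Ȟ^0 ≅ Z, Ȟ^1 ≅ Z and Ȟ^2 ≅ 0


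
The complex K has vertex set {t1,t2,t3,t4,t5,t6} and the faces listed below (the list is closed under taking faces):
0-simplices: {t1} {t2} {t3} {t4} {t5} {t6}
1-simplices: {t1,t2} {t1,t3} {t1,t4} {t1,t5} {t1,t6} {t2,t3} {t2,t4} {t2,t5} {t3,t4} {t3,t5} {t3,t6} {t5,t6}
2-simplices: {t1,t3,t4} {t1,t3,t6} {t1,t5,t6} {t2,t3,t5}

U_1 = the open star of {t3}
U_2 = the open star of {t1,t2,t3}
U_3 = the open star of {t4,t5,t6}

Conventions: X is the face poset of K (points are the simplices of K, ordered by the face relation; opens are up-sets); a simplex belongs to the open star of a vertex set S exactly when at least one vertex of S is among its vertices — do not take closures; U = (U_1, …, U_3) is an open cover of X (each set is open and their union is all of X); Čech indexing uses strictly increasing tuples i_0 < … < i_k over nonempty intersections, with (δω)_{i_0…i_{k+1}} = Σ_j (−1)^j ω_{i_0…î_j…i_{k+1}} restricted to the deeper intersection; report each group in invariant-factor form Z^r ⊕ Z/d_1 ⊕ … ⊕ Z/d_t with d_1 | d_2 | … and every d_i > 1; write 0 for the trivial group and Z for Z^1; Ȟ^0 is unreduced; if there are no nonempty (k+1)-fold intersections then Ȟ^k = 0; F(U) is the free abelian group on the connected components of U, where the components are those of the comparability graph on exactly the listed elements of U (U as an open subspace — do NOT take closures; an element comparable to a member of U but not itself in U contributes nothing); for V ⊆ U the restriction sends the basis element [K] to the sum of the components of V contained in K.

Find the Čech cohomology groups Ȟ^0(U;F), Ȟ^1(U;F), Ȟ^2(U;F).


cover nerve:
  U1={{t3},{t1,t3},{t2,t3},{t3,t4},{t3,t5},{t3,t6},{t1,t3,t4},{t1,t3,t6},{t2,t3,t5}} U2={{t1},{t2},{t3},{t1,t2},{t1,t3},{t1,t4},{t1,t5},{t1,t6},{t2,t3},{t2,t4},{t2,t5},{t3,t4},{t3,t5},{t3,t6},{t1,t3,t4},{t1,t3,t6},{t1,t5,t6},{t2,t3,t5}} U3={{t4},{t5},{t6},{t1,t4},{t1,t5},{t1,t6},{t2,t4},{t2,t5},{t3,t4},{t3,t5},{t3,t6},{t5,t6},{t1,t3,t4},{t1,t3,t6},{t1,t5,t6},{t2,t3,t5}}
  U12={{t3},{t1,t3},{t2,t3},{t3,t4},{t3,t5},{t3,t6},{t1,t3,t4},{t1,t3,t6},{t2,t3,t5}} U13={{t3,t4},{t3,t5},{t3,t6},{t1,t3,t4},{t1,t3,t6},{t2,t3,t5}} U23={{t1,t4},{t1,t5},{t1,t6},{t2,t4},{t2,t5},{t3,t4},{t3,t5},{t3,t6},{t1,t3,t4},{t1,t3,t6},{t1,t5,t6},{t2,t3,t5}}
  U123={{t3,t4},{t3,t5},{t3,t6},{t1,t3,t4},{t1,t3,t6},{t2,t3,t5}}
components per intersection:
  U1: {{t3},{t1,t3},{t2,t3},{t3,t4},{t3,t5},{t3,t6},{t1,t3,t4},{t1,t3,t6},{t2,t3,t5}}
  U2: {{t1},{t2},{t3},{t1,t2},{t1,t3},{t1,t4},{t1,t5},{t1,t6},{t2,t3},{t2,t4},{t2,t5},{t3,t4},{t3,t5},{t3,t6},{t1,t3,t4},{t1,t3,t6},{t1,t5,t6},{t2,t3,t5}}
  U3: {{t4},{t1,t4},{t2,t4},{t3,t4},{t1,t3,t4}} {{t5},{t6},{t1,t5},{t1,t6},{t2,t5},{t3,t5},{t3,t6},{t5,t6},{t1,t3,t6},{t1,t5,t6},{t2,t3,t5}}
  U12: {{t3},{t1,t3},{t2,t3},{t3,t4},{t3,t5},{t3,t6},{t1,t3,t4},{t1,t3,t6},{t2,t3,t5}}
  U13: {{t3,t4},{t1,t3,t4}} {{t3,t5},{t2,t3,t5}} {{t3,t6},{t1,t3,t6}}
  U23: {{t1,t4},{t3,t4},{t1,t3,t4}} {{t1,t5},{t1,t6},{t3,t6},{t1,t3,t6},{t1,t5,t6}} {{t2,t4}} {{t2,t5},{t3,t5},{t2,t3,t5}}
  U123: {{t3,t4},{t1,t3,t4}} {{t3,t5},{t2,t3,t5}} {{t3,t6},{t1,t3,t6}}
C dims 4,8,3; δ0: rk 3, SNF 1^3; δ1: rk 3, SNF 1^3
Ȟ^0: (4−3)−0=1 ⇒ Z
Ȟ^1: (8−3)−3=2 ⇒ Z^2
Ȟ^2: (3−0)−3=0 ⇒ 0

Ȟ^0 = Z, Ȟ^1 = Z^2, Ȟ^2 = 0


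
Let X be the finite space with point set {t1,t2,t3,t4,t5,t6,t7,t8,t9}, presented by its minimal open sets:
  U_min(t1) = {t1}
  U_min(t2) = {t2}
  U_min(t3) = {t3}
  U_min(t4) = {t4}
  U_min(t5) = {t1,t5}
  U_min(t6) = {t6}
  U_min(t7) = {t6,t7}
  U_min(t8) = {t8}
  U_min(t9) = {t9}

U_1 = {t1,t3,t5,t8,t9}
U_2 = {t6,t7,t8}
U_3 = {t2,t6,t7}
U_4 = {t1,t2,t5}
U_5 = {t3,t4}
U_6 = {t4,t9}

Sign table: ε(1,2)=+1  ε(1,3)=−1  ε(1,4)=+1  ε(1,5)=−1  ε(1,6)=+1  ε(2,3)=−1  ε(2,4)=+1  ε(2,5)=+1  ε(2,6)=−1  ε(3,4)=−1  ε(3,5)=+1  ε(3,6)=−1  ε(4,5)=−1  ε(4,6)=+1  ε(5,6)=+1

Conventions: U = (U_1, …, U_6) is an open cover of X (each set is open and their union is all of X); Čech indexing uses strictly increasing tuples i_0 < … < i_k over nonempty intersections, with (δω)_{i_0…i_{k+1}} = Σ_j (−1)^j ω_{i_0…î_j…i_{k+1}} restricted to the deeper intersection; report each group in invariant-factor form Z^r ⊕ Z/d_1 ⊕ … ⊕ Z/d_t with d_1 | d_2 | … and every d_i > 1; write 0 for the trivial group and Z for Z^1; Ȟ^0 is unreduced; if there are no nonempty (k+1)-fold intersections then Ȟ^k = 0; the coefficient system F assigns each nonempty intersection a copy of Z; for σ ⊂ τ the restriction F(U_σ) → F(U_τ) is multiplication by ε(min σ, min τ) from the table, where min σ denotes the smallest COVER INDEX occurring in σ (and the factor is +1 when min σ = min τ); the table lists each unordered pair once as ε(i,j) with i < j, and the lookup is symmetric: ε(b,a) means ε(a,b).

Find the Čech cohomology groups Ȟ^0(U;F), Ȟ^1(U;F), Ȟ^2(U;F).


Ȟ^0 = 0, Ȟ^1 = Z ⊕ Z/2, Ȟ^2 = 0

nerve of the cover:
  U12={t8} U14={t1,t5} U15={t3} U16={t9} U23={t6,t7} U34={t2} U56={t4}
C dims 6,7; δ0: rk 6, SNF 1^5·2
Ȟ^0 = (6 − 6) − 0 = 0, so Ȟ^0 ≅ 0
Ȟ^1 = (7 − 0) − 6 = 1 plus torsion [2], so Ȟ^1 ≅ Z ⊕ Z/2
Ȟ^2 = (0 − 0) − 0 = 0, so Ȟ^2 ≅ 0


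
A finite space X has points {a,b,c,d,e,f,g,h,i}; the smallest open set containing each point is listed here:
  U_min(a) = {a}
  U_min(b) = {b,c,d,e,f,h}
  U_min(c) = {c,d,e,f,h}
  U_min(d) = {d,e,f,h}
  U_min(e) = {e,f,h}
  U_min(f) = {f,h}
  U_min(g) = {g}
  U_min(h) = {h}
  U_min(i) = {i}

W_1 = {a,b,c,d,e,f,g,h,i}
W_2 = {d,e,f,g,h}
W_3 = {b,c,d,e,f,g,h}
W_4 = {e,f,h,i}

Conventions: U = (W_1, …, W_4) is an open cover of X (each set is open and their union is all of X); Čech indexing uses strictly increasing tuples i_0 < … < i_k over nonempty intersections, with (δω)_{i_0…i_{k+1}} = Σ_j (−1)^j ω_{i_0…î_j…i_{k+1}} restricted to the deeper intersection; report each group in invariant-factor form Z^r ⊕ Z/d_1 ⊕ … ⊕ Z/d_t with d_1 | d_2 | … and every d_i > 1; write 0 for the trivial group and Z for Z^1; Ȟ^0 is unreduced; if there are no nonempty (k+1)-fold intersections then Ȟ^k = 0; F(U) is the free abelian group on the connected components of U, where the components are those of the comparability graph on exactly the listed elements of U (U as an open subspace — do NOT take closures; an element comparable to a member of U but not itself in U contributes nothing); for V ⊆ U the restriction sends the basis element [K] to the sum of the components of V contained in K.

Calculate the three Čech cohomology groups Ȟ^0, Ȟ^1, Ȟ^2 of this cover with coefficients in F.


nonempty intersections:
  W12={d,e,f,g,h} W13={b,c,d,e,f,g,h} W14={e,f,h,i} W23={d,e,f,g,h} W24={e,f,h} W34={e,f,h}
  W123={d,e,f,g,h} W124={e,f,h} W134={e,f,h} W234={e,f,h}
  W1234={e,f,h}
components per intersection:
  W1: {a} {b,c,d,e,f,h} {g} {i}
  W2: {d,e,f,h} {g}
  W3: {b,c,d,e,f,h} {g}
  W4: {e,f,h} {i}
  W12: {d,e,f,h} {g}
  W13: {b,c,d,e,f,h} {g}
  W14: {e,f,h} {i}
  W23: {d,e,f,h} {g}
  W24: {e,f,h}
  W34: {e,f,h}
  W123: {d,e,f,h} {g}
  W124: {e,f,h}
  W134: {e,f,h}
  W234: {e,f,h}
  W1234: {e,f,h}
C dims 10,10,5,1; δ0: rk 6, SNF 1^6; δ1: rk 4, SNF 1^4; δ2: rk 1, SNF 1^1
Ȟ^0: (10−6)−0=4 ⇒ Z^4
Ȟ^1: (10−4)−6=0 ⇒ 0
Ȟ^2: (5−1)−4=0 ⇒ 0

Ȟ^0(U;F) ≅ Z^4; Ȟ^1(U;F) ≅ 0; Ȟ^2(U;F) ≅ 0


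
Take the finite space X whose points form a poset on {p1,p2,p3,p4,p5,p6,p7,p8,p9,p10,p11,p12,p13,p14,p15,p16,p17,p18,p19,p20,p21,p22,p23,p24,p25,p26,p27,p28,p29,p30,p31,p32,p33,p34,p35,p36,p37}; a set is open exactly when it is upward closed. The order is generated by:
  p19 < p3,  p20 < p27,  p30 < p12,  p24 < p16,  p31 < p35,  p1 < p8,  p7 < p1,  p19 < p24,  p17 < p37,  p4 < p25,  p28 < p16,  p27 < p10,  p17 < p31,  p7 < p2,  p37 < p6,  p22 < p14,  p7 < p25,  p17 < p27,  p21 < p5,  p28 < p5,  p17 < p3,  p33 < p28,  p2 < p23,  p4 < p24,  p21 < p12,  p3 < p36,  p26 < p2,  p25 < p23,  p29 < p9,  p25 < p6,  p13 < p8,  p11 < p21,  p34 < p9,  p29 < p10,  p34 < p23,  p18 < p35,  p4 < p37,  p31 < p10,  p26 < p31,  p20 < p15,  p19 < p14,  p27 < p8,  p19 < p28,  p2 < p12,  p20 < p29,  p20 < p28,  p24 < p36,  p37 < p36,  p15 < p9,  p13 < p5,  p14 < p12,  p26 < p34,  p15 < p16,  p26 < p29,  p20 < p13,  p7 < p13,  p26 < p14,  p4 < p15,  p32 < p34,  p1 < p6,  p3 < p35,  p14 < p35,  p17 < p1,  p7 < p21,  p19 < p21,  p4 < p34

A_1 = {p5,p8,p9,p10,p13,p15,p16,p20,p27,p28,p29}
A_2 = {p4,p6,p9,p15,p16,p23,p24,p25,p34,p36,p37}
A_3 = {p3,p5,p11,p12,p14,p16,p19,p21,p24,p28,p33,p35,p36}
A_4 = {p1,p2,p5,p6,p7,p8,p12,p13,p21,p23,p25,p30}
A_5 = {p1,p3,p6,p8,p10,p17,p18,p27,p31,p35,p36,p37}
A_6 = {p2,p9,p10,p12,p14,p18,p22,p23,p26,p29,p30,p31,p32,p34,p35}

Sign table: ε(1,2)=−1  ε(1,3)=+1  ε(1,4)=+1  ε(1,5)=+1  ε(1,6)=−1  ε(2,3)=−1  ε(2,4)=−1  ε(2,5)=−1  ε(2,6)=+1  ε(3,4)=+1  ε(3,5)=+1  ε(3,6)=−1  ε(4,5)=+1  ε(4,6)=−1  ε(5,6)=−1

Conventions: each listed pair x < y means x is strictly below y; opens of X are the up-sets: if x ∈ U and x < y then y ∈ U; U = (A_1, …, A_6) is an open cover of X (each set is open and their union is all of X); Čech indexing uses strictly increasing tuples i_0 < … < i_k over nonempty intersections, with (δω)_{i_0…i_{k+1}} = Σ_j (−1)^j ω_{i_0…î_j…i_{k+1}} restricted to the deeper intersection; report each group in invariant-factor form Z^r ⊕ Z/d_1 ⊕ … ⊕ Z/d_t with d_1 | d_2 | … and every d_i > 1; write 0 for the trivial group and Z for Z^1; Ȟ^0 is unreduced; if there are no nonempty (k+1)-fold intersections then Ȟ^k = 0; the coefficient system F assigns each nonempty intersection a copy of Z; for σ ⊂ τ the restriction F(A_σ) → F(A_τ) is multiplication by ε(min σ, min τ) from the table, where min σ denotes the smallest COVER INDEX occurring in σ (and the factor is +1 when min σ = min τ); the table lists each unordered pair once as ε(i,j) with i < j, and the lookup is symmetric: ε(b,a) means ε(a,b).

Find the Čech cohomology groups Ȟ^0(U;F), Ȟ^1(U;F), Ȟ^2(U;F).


Ȟ^0 ≅ Z; Ȟ^1 ≅ 0; Ȟ^2 ≅ Z/2

nerve of the cover:
  A12={p9,p15,p16} A13={p5,p16,p28} A14={p5,p8,p13} A15={p8,p10,p27} A16={p9,p10,p29} A23={p16,p24,p36} A24={p6,p23,p25} A25={p6,p36,p37} A26={p9,p23,p34} A34={p5,p12,p21} A35={p3,p35,p36} A36={p12,p14,p35} A45={p1,p6,p8} A46={p2,p12,p23,p30} A56={p10,p18,p31,p35}
  A123={p16} A126={p9} A134={p5} A145={p8} A156={p10} A235={p36} A245={p6} A246={p23} A346={p12} A356={p35}
C dims 6,15,10; δ0: rk 5, SNF 1^5; δ1: rk 10, SNF 1^9·2
Ȟ^0 = (6 − 5) − 0 = 1, so Ȟ^0 ≅ Z
Ȟ^1 = (15 − 10) − 5 = 0, so Ȟ^1 ≅ 0
Ȟ^2 = (10 − 0) − 10 = 0 plus torsion [2], so Ȟ^2 ≅ Z/2


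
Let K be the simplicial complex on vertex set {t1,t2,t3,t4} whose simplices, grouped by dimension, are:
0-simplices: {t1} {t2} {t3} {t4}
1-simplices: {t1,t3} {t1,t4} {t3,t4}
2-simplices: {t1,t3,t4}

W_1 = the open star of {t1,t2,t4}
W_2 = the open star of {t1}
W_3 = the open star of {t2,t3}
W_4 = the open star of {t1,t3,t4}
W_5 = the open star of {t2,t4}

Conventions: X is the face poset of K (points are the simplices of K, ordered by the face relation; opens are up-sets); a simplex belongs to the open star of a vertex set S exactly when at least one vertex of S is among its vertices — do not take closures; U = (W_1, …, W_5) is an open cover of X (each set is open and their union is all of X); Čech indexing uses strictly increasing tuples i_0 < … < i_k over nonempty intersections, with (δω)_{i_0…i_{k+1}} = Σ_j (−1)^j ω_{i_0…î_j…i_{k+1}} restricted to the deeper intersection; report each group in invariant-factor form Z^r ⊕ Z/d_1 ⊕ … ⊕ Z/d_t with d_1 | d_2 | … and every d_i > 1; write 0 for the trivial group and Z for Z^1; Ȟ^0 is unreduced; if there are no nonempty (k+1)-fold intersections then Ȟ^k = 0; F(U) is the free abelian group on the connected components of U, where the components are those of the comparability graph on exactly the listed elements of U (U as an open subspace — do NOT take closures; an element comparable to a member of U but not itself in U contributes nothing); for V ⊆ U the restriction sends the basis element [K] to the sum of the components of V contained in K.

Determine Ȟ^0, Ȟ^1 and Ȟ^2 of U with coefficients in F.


Ȟ^0 = Z^2, Ȟ^1 = 0 and Ȟ^2 = 0

nonempty intersections:
  W1={{t1},{t2},{t4},{t1,t3},{t1,t4},{t3,t4},{t1,t3,t4}} W2={{t1},{t1,t3},{t1,t4},{t1,t3,t4}} W3={{t2},{t3},{t1,t3},{t3,t4},{t1,t3,t4}} W4={{t1},{t3},{t4},{t1,t3},{t1,t4},{t3,t4},{t1,t3,t4}} W5={{t2},{t4},{t1,t4},{t3,t4},{t1,t3,t4}}
  W12={{t1},{t1,t3},{t1,t4},{t1,t3,t4}} W13={{t2},{t1,t3},{t3,t4},{t1,t3,t4}} W14={{t1},{t4},{t1,t3},{t1,t4},{t3,t4},{t1,t3,t4}} W15={{t2},{t4},{t1,t4},{t3,t4},{t1,t3,t4}} W23={{t1,t3},{t1,t3,t4}} W24={{t1},{t1,t3},{t1,t4},{t1,t3,t4}} W25={{t1,t4},{t1,t3,t4}} W34={{t3},{t1,t3},{t3,t4},{t1,t3,t4}} W35={{t2},{t3,t4},{t1,t3,t4}} W45={{t4},{t1,t4},{t3,t4},{t1,t3,t4}}
  W123={{t1,t3},{t1,t3,t4}} W124={{t1},{t1,t3},{t1,t4},{t1,t3,t4}} W125={{t1,t4},{t1,t3,t4}} W134={{t1,t3},{t3,t4},{t1,t3,t4}} W135={{t2},{t3,t4},{t1,t3,t4}} W145={{t4},{t1,t4},{t3,t4},{t1,t3,t4}} W234={{t1,t3},{t1,t3,t4}} W235={{t1,t3,t4}} W245={{t1,t4},{t1,t3,t4}} W345={{t3,t4},{t1,t3,t4}}
  W1234={{t1,t3},{t1,t3,t4}} W1235={{t1,t3,t4}} W1245={{t1,t4},{t1,t3,t4}} W1345={{t3,t4},{t1,t3,t4}} W2345={{t1,t3,t4}}
  W12345={{t1,t3,t4}}
components per intersection:
  W1: {{t1},{t4},{t1,t3},{t1,t4},{t3,t4},{t1,t3,t4}} {{t2}}
  W2: {{t1},{t1,t3},{t1,t4},{t1,t3,t4}}
  W3: {{t2}} {{t3},{t1,t3},{t3,t4},{t1,t3,t4}}
  W4: {{t1},{t3},{t4},{t1,t3},{t1,t4},{t3,t4},{t1,t3,t4}}
  W5: {{t2}} {{t4},{t1,t4},{t3,t4},{t1,t3,t4}}
  W12: {{t1},{t1,t3},{t1,t4},{t1,t3,t4}}
  W13: {{t2}} {{t1,t3},{t3,t4},{t1,t3,t4}}
  W14: {{t1},{t4},{t1,t3},{t1,t4},{t3,t4},{t1,t3,t4}}
  W15: {{t2}} {{t4},{t1,t4},{t3,t4},{t1,t3,t4}}
  W23: {{t1,t3},{t1,t3,t4}}
  W24: {{t1},{t1,t3},{t1,t4},{t1,t3,t4}}
  W25: {{t1,t4},{t1,t3,t4}}
  W34: {{t3},{t1,t3},{t3,t4},{t1,t3,t4}}
  W35: {{t2}} {{t3,t4},{t1,t3,t4}}
  W45: {{t4},{t1,t4},{t3,t4},{t1,t3,t4}}
  W123: {{t1,t3},{t1,t3,t4}}
  W124: {{t1},{t1,t3},{t1,t4},{t1,t3,t4}}
  W125: {{t1,t4},{t1,t3,t4}}
  W134: {{t1,t3},{t3,t4},{t1,t3,t4}}
  W135: {{t2}} {{t3,t4},{t1,t3,t4}}
  W145: {{t4},{t1,t4},{t3,t4},{t1,t3,t4}}
  W234: {{t1,t3},{t1,t3,t4}}
  W235: {{t1,t3,t4}}
  W245: {{t1,t4},{t1,t3,t4}}
  W345: {{t3,t4},{t1,t3,t4}}
  W1234: {{t1,t3},{t1,t3,t4}}
  W1235: {{t1,t3,t4}}
  W1245: {{t1,t4},{t1,t3,t4}}
  W1345: {{t3,t4},{t1,t3,t4}}
  W2345: {{t1,t3,t4}}
  W12345: {{t1,t3,t4}}
C dims 8,13,11,5; δ0: rk 6, SNF 1^6; δ1: rk 7, SNF 1^7; δ2: rk 4, SNF 1^4
Ȟ^0: (8−6)−0=2 ⇒ Z^2
Ȟ^1: (13−7)−6=0 ⇒ 0
Ȟ^2: (11−4)−7=0 ⇒ 0


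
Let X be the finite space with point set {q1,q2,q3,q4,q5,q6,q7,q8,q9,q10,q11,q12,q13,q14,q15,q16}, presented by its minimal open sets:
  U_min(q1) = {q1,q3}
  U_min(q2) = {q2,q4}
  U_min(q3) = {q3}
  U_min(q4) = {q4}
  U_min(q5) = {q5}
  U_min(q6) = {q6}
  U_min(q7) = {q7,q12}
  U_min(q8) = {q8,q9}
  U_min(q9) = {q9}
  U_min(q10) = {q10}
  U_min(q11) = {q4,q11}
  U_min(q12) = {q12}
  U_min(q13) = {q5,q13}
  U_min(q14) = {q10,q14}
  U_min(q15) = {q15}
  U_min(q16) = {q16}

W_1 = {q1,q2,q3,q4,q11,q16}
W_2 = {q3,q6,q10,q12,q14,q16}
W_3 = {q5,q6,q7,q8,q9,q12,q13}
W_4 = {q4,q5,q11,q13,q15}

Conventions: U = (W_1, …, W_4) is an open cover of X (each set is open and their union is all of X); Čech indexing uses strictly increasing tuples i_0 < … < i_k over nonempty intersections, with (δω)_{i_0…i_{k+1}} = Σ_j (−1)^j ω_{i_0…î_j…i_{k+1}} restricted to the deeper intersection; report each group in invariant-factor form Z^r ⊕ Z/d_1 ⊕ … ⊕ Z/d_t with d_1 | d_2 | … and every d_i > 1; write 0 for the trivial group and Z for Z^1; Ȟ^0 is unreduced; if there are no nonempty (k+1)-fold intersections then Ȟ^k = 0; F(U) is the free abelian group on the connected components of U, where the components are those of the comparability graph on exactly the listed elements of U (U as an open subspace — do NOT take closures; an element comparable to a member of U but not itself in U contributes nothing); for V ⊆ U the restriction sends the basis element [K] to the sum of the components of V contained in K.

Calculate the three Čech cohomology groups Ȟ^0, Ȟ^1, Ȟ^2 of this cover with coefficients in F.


nerve simplices:
  W12={q3,q16} W14={q4,q11} W23={q6,q12} W34={q5,q13}
components per intersection:
  W1: {q1,q3} {q2,q4,q11} {q16}
  W2: {q3} {q6} {q10,q14} {q12} {q16}
  W3: {q5,q13} {q6} {q7,q12} {q8,q9}
  W4: {q4,q11} {q5,q13} {q15}
  W12: {q3} {q16}
  W14: {q4,q11}
  W23: {q6} {q12}
  W34: {q5,q13}
C dims 15,6; δ0: rk 6, SNF 1^6
degree 0: 15−6−0 = 9 → Ȟ^0 ≅ Z^9
degree 1: 6−0−6 = 0 → Ȟ^1 ≅ 0
degree 2: 0−0−0 = 0 → Ȟ^2 ≅ 0

Ȟ^0 = Z^9, Ȟ^1 = 0, Ȟ^2 = 0


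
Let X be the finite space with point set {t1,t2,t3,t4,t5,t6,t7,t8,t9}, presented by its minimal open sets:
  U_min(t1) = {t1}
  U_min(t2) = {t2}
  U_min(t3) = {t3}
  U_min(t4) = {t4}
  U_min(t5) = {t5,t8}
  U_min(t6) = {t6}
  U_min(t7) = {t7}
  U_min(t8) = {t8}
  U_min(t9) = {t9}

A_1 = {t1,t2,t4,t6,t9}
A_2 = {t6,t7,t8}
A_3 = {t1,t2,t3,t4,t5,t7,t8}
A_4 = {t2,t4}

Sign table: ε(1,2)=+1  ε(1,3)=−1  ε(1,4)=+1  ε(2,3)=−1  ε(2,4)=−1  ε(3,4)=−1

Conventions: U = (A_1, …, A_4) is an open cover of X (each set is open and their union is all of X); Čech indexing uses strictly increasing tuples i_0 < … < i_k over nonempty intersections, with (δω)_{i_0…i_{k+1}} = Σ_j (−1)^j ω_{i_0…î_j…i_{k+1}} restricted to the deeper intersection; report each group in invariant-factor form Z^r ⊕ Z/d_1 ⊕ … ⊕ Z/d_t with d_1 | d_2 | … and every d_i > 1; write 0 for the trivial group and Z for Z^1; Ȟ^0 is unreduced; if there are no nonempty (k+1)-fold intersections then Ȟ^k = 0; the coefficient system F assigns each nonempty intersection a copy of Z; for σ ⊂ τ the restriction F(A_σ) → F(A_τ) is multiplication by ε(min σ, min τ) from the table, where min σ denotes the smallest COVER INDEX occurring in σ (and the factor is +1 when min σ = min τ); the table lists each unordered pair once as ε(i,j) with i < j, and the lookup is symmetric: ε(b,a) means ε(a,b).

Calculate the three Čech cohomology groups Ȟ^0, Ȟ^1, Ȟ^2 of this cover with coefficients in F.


intersection data:
  A12={t6} A13={t1,t2,t4} A14={t2,t4} A23={t7,t8} A34={t2,t4}
  A134={t2,t4}
C dims 4,5,1; δ0: rk 3, SNF 1^3; δ1: rk 1, SNF 1^1
Ȟ^0 = (4 − 3) − 0 = 1, so Ȟ^0 ≅ Z
Ȟ^1 = (5 − 1) − 3 = 1, so Ȟ^1 ≅ Z
Ȟ^2 = (1 − 0) − 1 = 0, so Ȟ^2 ≅ 0

Ȟ^0(U;F) ≅ Z,  Ȟ^1(U;F) ≅ Z,  Ȟ^2(U;F) ≅ 0


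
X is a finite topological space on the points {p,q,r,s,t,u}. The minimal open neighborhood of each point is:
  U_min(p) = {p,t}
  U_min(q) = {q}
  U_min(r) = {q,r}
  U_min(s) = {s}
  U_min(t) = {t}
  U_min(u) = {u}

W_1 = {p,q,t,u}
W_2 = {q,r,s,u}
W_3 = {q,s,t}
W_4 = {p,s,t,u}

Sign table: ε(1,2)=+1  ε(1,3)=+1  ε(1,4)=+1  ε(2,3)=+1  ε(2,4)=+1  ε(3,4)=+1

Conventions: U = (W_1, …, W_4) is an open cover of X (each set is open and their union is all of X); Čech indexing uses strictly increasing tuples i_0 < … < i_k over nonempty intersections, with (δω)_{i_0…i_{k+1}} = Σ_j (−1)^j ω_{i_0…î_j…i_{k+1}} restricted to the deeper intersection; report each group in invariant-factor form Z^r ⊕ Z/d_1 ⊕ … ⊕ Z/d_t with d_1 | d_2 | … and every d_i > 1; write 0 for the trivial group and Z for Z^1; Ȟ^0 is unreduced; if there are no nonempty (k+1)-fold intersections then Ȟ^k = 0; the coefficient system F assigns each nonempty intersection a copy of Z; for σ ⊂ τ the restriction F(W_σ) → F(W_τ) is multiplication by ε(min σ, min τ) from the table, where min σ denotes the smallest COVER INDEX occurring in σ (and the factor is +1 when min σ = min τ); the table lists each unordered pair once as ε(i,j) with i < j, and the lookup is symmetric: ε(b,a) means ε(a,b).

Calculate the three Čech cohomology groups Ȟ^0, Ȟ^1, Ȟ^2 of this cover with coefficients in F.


Ȟ^0 = Z, Ȟ^1 = 0 and Ȟ^2 = Z

nonempty overlaps:
  W12={q,u} W13={q,t} W14={p,t,u} W23={q,s} W24={s,u} W34={s,t}
  W123={q} W124={u} W134={t} W234={s}
C dims 4,6,4; δ0: rk 3, SNF 1^3; δ1: rk 3, SNF 1^3
degree 0: 4−3−0 = 1 → Ȟ^0 ≅ Z
degree 1: 6−3−3 = 0 → Ȟ^1 ≅ 0
degree 2: 4−0−3 = 1 → Ȟ^2 ≅ Z


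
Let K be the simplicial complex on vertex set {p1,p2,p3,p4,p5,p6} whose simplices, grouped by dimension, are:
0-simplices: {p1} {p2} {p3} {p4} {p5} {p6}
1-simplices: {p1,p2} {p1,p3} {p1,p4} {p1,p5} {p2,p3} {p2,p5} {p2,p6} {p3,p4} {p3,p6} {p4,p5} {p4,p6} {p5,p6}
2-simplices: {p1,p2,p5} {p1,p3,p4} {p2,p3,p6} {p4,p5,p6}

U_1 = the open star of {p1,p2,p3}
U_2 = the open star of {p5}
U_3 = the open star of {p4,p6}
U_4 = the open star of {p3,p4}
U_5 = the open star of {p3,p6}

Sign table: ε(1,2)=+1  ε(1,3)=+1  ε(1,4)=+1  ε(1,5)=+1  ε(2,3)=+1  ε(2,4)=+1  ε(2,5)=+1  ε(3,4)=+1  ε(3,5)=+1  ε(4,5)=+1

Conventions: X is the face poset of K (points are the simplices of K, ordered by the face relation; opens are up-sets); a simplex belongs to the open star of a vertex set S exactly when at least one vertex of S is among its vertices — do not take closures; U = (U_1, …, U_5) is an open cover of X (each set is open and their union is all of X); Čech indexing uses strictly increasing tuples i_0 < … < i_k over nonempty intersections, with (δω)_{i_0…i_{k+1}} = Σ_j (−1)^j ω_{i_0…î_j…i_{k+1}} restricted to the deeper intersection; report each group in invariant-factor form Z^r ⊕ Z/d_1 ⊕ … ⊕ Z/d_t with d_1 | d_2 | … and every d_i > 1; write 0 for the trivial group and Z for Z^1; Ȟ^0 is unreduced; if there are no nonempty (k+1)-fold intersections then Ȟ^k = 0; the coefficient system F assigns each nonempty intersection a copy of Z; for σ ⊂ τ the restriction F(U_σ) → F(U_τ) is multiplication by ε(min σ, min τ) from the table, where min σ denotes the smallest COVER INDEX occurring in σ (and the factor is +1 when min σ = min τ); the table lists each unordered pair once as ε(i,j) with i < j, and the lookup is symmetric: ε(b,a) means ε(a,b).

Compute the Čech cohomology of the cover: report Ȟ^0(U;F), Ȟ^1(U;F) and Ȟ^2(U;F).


intersection data:
  U1={{p1},{p2},{p3},{p1,p2},{p1,p3},{p1,p4},{p1,p5},{p2,p3},{p2,p5},{p2,p6},{p3,p4},{p3,p6},{p1,p2,p5},{p1,p3,p4},{p2,p3,p6}} U2={{p5},{p1,p5},{p2,p5},{p4,p5},{p5,p6},{p1,p2,p5},{p4,p5,p6}} U3={{p4},{p6},{p1,p4},{p2,p6},{p3,p4},{p3,p6},{p4,p5},{p4,p6},{p5,p6},{p1,p3,p4},{p2,p3,p6},{p4,p5,p6}} U4={{p3},{p4},{p1,p3},{p1,p4},{p2,p3},{p3,p4},{p3,p6},{p4,p5},{p4,p6},{p1,p3,p4},{p2,p3,p6},{p4,p5,p6}} U5={{p3},{p6},{p1,p3},{p2,p3},{p2,p6},{p3,p4},{p3,p6},{p4,p6},{p5,p6},{p1,p3,p4},{p2,p3,p6},{p4,p5,p6}}
  U12={{p1,p5},{p2,p5},{p1,p2,p5}} U13={{p1,p4},{p2,p6},{p3,p4},{p3,p6},{p1,p3,p4},{p2,p3,p6}} U14={{p3},{p1,p3},{p1,p4},{p2,p3},{p3,p4},{p3,p6},{p1,p3,p4},{p2,p3,p6}} U15={{p3},{p1,p3},{p2,p3},{p2,p6},{p3,p4},{p3,p6},{p1,p3,p4},{p2,p3,p6}} U23={{p4,p5},{p5,p6},{p4,p5,p6}} U24={{p4,p5},{p4,p5,p6}} U25={{p5,p6},{p4,p5,p6}} U34={{p4},{p1,p4},{p3,p4},{p3,p6},{p4,p5},{p4,p6},{p1,p3,p4},{p2,p3,p6},{p4,p5,p6}} U35={{p6},{p2,p6},{p3,p4},{p3,p6},{p4,p6},{p5,p6},{p1,p3,p4},{p2,p3,p6},{p4,p5,p6}} U45={{p3},{p1,p3},{p2,p3},{p3,p4},{p3,p6},{p4,p6},{p1,p3,p4},{p2,p3,p6},{p4,p5,p6}}
  U134={{p1,p4},{p3,p4},{p3,p6},{p1,p3,p4},{p2,p3,p6}} U135={{p2,p6},{p3,p4},{p3,p6},{p1,p3,p4},{p2,p3,p6}} U145={{p3},{p1,p3},{p2,p3},{p3,p4},{p3,p6},{p1,p3,p4},{p2,p3,p6}} U234={{p4,p5},{p4,p5,p6}} U235={{p5,p6},{p4,p5,p6}} U245={{p4,p5,p6}} U345={{p3,p4},{p3,p6},{p4,p6},{p1,p3,p4},{p2,p3,p6},{p4,p5,p6}}
  U1345={{p3,p4},{p3,p6},{p1,p3,p4},{p2,p3,p6}} U2345={{p4,p5,p6}}
C dims 5,10,7,2; δ0: rk 4, SNF 1^4; δ1: rk 5, SNF 1^5; δ2: rk 2, SNF 1^2
Ȟ^0 = (5 − 4) − 0 = 1, so Ȟ^0 ≅ Z
Ȟ^1 = (10 − 5) − 4 = 1, so Ȟ^1 ≅ Z
Ȟ^2 = (7 − 2) − 5 = 0, so Ȟ^2 ≅ 0

Ȟ^0 = Z, Ȟ^1 = Z, Ȟ^2 = 0


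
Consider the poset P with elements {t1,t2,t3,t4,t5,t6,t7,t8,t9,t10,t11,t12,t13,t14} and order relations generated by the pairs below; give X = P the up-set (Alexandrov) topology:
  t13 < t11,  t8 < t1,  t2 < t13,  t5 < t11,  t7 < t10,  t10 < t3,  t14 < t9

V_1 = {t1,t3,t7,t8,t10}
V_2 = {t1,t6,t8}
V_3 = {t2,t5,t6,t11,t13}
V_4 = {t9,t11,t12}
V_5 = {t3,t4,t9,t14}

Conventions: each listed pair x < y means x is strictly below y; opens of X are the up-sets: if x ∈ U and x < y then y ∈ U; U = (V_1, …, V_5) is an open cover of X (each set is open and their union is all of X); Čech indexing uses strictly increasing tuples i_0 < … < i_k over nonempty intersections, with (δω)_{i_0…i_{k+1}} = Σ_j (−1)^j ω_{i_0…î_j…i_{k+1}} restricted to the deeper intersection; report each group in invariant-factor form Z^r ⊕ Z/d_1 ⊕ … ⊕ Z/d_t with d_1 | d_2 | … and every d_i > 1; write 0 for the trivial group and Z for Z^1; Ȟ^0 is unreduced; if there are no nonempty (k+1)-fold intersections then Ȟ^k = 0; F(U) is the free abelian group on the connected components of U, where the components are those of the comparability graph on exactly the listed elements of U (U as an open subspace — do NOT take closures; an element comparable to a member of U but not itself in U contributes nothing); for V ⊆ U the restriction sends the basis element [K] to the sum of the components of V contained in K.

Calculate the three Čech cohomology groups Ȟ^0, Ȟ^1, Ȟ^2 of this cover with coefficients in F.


Ȟ^0 ≅ Z^7, Ȟ^1 ≅ 0 and Ȟ^2 ≅ 0

cover nerve:
  V12={t1,t8} V15={t3} V23={t6} V34={t11} V45={t9}
components per intersection:
  V1: {t1,t8} {t3,t7,t10}
  V2: {t1,t8} {t6}
  V3: {t2,t5,t11,t13} {t6}
  V4: {t9} {t11} {t12}
  V5: {t3} {t4} {t9,t14}
  V12: {t1,t8}
  V15: {t3}
  V23: {t6}
  V34: {t11}
  V45: {t9}
C dims 12,5; δ0: rk 5, SNF 1^5
Ȟ^0: (12−5)−0=7 ⇒ Z^7
Ȟ^1: (5−0)−5=0 ⇒ 0
Ȟ^2: (0−0)−0=0 ⇒ 0


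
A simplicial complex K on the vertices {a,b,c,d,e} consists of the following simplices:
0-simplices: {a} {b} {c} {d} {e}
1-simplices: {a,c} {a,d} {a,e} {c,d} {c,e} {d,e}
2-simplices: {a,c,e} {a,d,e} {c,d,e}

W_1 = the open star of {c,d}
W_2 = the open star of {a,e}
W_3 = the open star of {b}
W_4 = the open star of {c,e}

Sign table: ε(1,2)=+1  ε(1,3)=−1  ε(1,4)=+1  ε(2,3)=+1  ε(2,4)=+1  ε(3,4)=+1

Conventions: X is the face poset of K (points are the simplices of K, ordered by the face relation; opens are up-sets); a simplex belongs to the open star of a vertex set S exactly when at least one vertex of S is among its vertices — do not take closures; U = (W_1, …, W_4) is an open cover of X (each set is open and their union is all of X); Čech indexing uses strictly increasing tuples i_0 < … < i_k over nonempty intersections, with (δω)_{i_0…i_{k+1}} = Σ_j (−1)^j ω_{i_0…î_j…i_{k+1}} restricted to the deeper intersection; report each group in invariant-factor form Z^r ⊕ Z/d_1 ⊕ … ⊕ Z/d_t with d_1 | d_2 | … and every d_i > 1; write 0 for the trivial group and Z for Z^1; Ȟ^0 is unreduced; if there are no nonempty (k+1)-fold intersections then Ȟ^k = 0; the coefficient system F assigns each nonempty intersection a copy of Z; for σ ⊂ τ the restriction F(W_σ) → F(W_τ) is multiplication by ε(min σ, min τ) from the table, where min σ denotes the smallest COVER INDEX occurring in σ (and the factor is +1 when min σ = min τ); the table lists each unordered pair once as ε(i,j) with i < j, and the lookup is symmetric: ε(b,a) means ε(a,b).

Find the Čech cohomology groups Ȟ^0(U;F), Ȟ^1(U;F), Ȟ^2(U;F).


Ȟ^0 ≅ Z^2; Ȟ^1 ≅ 0; Ȟ^2 ≅ 0

nerve simplices:
  W1={{c},{d},{a,c},{a,d},{c,d},{c,e},{d,e},{a,c,e},{a,d,e},{c,d,e}} W2={{a},{e},{a,c},{a,d},{a,e},{c,e},{d,e},{a,c,e},{a,d,e},{c,d,e}} W3={{b}} W4={{c},{e},{a,c},{a,e},{c,d},{c,e},{d,e},{a,c,e},{a,d,e},{c,d,e}}
  W12={{a,c},{a,d},{c,e},{d,e},{a,c,e},{a,d,e},{c,d,e}} W14={{c},{a,c},{c,d},{c,e},{d,e},{a,c,e},{a,d,e},{c,d,e}} W24={{e},{a,c},{a,e},{c,e},{d,e},{a,c,e},{a,d,e},{c,d,e}}
  W124={{a,c},{c,e},{d,e},{a,c,e},{a,d,e},{c,d,e}}
C dims 4,3,1; δ0: rk 2, SNF 1^2; δ1: rk 1, SNF 1^1
degree 0: 4−2−0 = 2 → Ȟ^0 ≅ Z^2
degree 1: 3−1−2 = 0 → Ȟ^1 ≅ 0
degree 2: 1−0−1 = 0 → Ȟ^2 ≅ 0


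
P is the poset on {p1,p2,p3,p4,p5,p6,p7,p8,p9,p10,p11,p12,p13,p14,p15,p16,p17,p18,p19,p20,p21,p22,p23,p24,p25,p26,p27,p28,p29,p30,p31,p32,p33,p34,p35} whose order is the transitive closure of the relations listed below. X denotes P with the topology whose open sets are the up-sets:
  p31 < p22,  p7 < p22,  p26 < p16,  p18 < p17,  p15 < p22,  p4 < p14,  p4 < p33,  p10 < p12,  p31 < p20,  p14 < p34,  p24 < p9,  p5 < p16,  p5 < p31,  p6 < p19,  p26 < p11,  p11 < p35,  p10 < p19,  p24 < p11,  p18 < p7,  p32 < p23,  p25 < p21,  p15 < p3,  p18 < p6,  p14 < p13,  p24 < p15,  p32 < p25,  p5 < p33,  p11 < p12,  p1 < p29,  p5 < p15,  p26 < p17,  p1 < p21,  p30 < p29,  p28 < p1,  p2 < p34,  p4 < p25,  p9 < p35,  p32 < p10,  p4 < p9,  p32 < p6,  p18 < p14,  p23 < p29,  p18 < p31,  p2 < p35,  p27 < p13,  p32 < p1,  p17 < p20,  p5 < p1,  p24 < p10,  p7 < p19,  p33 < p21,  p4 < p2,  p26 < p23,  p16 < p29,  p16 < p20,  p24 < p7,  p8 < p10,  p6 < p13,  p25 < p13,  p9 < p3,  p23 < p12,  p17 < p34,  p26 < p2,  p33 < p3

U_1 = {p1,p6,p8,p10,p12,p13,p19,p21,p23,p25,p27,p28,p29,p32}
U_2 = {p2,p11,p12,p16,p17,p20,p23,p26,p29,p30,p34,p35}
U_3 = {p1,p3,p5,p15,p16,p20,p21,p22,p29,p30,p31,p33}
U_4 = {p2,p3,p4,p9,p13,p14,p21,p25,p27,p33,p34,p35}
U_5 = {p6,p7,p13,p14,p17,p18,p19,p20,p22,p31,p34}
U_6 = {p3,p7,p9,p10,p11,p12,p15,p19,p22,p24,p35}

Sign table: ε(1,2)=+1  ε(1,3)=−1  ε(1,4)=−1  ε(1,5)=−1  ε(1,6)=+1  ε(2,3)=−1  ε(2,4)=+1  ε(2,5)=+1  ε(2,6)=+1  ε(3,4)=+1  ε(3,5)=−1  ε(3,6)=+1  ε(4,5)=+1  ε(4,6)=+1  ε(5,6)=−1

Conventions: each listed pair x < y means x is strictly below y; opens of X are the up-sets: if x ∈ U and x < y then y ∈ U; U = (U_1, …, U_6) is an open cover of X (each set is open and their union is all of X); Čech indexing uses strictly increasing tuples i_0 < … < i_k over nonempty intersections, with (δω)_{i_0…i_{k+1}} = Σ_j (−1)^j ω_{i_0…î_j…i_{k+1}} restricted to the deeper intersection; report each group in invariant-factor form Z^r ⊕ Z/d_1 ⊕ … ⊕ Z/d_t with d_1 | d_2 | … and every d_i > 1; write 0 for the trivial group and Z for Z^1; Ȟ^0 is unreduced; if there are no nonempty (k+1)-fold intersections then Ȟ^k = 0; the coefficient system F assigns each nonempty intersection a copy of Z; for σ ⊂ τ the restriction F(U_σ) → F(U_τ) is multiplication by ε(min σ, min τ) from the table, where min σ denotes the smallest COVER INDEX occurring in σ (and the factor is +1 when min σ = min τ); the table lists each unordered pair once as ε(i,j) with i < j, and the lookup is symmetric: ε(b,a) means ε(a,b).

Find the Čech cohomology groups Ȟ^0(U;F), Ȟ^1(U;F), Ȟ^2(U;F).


nerve of the cover:
  U12={p12,p23,p29} U13={p1,p21,p29} U14={p13,p21,p25,p27} U15={p6,p13,p19} U16={p10,p12,p19} U23={p16,p20,p29,p30} U24={p2,p34,p35} U25={p17,p20,p34} U26={p11,p12,p35} U34={p3,p21,p33} U35={p20,p22,p31} U36={p3,p15,p22} U45={p13,p14,p34} U46={p3,p9,p35} U56={p7,p19,p22}
  U123={p29} U126={p12} U134={p21} U145={p13} U156={p19} U235={p20} U245={p34} U246={p35} U346={p3} U356={p22}
C dims 6,15,10; δ0: rk 6, SNF 1^5·2; δ1: rk 9, SNF 1^9
Ȟ^0 = (6 − 6) − 0 = 0, so Ȟ^0 ≅ 0
Ȟ^1 = (15 − 9) − 6 = 0 plus torsion [2], so Ȟ^1 ≅ Z/2
Ȟ^2 = (10 − 0) − 9 = 1, so Ȟ^2 ≅ Z

Ȟ^0 = 0, Ȟ^1 = Z/2, Ȟ^2 = Z


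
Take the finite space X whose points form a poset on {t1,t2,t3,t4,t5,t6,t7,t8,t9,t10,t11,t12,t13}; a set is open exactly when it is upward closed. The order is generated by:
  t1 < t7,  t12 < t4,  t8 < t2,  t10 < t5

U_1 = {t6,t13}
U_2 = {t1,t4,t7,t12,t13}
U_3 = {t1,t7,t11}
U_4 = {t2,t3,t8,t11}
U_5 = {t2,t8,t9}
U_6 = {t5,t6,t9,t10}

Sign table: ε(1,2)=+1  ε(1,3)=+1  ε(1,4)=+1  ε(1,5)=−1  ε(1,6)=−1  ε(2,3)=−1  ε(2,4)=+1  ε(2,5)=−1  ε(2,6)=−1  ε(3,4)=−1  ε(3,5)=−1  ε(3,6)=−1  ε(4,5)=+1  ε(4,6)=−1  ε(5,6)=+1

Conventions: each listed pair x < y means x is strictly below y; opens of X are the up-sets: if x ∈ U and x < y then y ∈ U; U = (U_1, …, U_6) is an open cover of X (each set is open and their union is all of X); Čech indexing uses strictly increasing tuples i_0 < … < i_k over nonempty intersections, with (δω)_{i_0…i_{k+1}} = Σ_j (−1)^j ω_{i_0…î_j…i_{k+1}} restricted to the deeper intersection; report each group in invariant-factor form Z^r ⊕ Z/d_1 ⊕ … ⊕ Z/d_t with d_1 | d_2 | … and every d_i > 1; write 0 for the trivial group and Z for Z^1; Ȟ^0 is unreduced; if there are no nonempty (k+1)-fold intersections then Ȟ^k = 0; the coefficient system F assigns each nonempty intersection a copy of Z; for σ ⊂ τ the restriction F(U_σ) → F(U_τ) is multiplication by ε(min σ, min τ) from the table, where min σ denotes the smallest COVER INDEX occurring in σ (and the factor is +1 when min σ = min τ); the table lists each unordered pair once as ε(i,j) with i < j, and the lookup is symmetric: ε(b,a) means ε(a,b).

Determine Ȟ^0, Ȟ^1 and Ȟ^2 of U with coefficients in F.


nerve of the cover:
  U12={t13} U16={t6} U23={t1,t7} U34={t11} U45={t2,t8} U56={t9}
C dims 6,6; δ0: rk 6, SNF 1^5·2
Ȟ^0 = (6 − 6) − 0 = 0, so Ȟ^0 ≅ 0
Ȟ^1 = (6 − 0) − 6 = 0 plus torsion [2], so Ȟ^1 ≅ Z/2
Ȟ^2 = (0 − 0) − 0 = 0, so Ȟ^2 ≅ 0

Ȟ^0 ≅ 0,  Ȟ^1 ≅ Z/2,  Ȟ^2 ≅ 0


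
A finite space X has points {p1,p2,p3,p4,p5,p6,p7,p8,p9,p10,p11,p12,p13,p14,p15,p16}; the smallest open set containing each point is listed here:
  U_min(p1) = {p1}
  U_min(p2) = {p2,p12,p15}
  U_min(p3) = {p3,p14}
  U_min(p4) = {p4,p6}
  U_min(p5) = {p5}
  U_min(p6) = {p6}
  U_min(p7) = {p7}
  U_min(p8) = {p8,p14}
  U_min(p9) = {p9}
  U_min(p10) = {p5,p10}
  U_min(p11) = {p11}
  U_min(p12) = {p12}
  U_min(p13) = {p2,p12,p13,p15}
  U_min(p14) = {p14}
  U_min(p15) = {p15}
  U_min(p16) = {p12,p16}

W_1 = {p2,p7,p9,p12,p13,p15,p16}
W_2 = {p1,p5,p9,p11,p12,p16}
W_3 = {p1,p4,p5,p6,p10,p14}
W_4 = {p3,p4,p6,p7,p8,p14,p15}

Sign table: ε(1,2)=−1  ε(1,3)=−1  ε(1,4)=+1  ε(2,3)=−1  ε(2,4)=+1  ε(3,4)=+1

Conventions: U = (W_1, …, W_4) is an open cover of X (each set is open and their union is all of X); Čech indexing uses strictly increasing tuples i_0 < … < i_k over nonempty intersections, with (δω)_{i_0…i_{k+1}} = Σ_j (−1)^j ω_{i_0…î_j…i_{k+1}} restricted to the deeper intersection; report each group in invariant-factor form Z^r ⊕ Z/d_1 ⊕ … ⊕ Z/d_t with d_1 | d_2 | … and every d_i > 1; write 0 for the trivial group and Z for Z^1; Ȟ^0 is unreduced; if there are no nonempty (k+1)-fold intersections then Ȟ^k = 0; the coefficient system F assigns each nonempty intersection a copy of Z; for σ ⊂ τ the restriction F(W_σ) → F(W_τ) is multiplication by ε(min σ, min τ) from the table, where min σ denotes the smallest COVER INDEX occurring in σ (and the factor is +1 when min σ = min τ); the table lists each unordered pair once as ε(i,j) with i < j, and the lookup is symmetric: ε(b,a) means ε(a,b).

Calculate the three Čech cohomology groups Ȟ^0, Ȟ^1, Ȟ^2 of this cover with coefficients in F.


Ȟ^0 ≅ Z; Ȟ^1 ≅ Z; Ȟ^2 ≅ 0

nonempty intersections:
  W12={p9,p12,p16} W14={p7,p15} W23={p1,p5} W34={p4,p6,p14}
C dims 4,4; δ0: rk 3, SNF 1^3
Ȟ^0: (4−3)−0=1 ⇒ Z
Ȟ^1: (4−0)−3=1 ⇒ Z
Ȟ^2: (0−0)−0=0 ⇒ 0
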